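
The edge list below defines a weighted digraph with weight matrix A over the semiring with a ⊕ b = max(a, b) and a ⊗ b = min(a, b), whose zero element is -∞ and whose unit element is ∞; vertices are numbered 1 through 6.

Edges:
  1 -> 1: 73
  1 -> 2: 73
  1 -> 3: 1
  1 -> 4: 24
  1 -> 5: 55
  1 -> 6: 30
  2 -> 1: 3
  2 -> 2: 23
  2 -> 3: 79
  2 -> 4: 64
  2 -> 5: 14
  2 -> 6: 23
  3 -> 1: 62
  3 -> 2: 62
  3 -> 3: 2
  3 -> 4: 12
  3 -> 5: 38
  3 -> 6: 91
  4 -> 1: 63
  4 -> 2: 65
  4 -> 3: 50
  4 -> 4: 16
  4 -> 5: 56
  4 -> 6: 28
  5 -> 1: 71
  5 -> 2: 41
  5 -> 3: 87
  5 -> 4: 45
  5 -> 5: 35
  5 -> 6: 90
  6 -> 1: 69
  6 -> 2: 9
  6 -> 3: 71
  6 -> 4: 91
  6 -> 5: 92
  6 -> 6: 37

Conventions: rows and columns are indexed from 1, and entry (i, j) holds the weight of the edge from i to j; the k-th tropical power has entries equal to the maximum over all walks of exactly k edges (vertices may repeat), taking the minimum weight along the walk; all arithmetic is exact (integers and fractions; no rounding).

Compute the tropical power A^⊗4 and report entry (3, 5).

A^⊗2:
  [73, 73, 73, 64, 55, 55]
  [63, 64, 50, 23, 56, 79]
  [69, 62, 71, 91, 91, 38]
  [63, 63, 65, 64, 55, 56]
  [71, 71, 71, 90, 90, 87]
  [71, 69, 87, 45, 56, 90]
A^⊗3:
  [73, 73, 73, 64, 56, 73]
  [69, 63, 71, 79, 79, 56]
  [71, 69, 87, 62, 56, 90]
  [63, 64, 63, 63, 56, 65]
  [71, 71, 87, 87, 87, 90]
  [71, 71, 71, 90, 90, 87]
A^⊗4:
  [73, 73, 73, 73, 73, 73]
  [71, 69, 79, 63, 56, 79]
  [71, 71, 71, 90, 90, 87]
  [65, 63, 65, 65, 65, 63]
  [71, 71, 87, 90, 90, 87]
  [71, 71, 87, 87, 87, 90]
Key observation: the optimum is the walk 3->6->5->6->5, with weight 91 min 92 min 90 min 92 = 90.
Optimal value attained by: walk 3->6->5->6->5.
Answer: (A^⊗4)[3][5] = 90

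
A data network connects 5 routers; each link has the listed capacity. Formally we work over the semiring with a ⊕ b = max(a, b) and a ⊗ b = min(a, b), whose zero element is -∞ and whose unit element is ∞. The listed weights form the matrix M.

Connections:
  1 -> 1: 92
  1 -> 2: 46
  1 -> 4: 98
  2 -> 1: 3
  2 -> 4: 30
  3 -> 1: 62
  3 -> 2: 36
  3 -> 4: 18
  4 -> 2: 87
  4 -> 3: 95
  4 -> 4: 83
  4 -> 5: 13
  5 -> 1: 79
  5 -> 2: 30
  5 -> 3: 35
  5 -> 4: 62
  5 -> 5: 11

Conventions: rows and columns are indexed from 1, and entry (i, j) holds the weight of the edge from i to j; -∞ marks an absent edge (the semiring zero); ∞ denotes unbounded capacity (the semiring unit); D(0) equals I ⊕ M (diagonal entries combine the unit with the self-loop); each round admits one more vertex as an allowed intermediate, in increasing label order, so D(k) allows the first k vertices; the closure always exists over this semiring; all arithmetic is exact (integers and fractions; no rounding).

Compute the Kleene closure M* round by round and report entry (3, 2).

D(0):
  [∞, 46, -∞, 98, -∞]
  [3, ∞, -∞, 30, -∞]
  [62, 36, ∞, 18, -∞]
  [-∞, 87, 95, ∞, 13]
  [79, 30, 35, 62, ∞]
D(1):
  [∞, 46, -∞, 98, -∞]
  [3, ∞, -∞, 30, -∞]
  [62, 46, ∞, 62, -∞]
  [-∞, 87, 95, ∞, 13]
  [79, 46, 35, 79, ∞]
D(2):
  [∞, 46, -∞, 98, -∞]
  [3, ∞, -∞, 30, -∞]
  [62, 46, ∞, 62, -∞]
  [3, 87, 95, ∞, 13]
  [79, 46, 35, 79, ∞]
D(3):
  [∞, 46, -∞, 98, -∞]
  [3, ∞, -∞, 30, -∞]
  [62, 46, ∞, 62, -∞]
  [62, 87, 95, ∞, 13]
  [79, 46, 35, 79, ∞]
D(4):
  [∞, 87, 95, 98, 13]
  [30, ∞, 30, 30, 13]
  [62, 62, ∞, 62, 13]
  [62, 87, 95, ∞, 13]
  [79, 79, 79, 79, ∞]
D(5):
  [∞, 87, 95, 98, 13]
  [30, ∞, 30, 30, 13]
  [62, 62, ∞, 62, 13]
  [62, 87, 95, ∞, 13]
  [79, 79, 79, 79, ∞]
Answer: M*[3][2] = 62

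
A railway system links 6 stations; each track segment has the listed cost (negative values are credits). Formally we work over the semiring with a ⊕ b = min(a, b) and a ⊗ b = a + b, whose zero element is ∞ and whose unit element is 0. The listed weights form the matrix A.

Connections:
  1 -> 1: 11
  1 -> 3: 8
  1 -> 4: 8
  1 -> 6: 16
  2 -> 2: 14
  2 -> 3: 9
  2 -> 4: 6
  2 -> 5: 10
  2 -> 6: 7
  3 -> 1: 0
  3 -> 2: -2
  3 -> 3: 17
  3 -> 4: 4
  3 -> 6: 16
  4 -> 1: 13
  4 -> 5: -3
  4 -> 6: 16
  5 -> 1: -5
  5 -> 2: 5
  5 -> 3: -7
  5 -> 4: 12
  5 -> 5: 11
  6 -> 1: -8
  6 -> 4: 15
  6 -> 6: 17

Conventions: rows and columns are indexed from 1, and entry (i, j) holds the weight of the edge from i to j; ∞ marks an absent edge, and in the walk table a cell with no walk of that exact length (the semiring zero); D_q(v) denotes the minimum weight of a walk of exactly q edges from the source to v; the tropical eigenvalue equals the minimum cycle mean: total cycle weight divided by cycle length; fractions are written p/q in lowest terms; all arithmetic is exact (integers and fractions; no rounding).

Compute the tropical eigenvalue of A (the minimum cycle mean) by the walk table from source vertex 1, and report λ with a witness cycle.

q=0: [0, ∞, ∞, ∞, ∞, ∞]
q=1: [11, ∞, 8, 8, ∞, 16]
q=2: [8, 6, 19, 12, 5, 24]
q=3: [0, 10, -2, 12, 9, 13]
q=4: [-2, -4, 2, 2, 9, 14]
q=5: [2, 0, 2, 2, -1, 3]
q=6: [-6, 0, -8, 6, -1, 7]
Optimal cycle mean attained by: cycle 3->4->5->3, total 4 + (-3) + (-7), length 3.
Answer: λ = -2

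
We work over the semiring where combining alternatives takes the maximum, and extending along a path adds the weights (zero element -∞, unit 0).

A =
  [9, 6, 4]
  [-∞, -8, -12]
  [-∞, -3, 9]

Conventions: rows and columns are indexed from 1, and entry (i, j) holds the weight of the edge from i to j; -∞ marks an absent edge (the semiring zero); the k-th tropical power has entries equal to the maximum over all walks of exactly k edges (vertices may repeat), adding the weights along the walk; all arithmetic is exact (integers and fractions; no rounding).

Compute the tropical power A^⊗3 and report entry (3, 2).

A^⊗2:
  [18, 15, 13]
  [-∞, -15, -3]
  [-∞, 6, 18]
A^⊗3:
  [27, 24, 22]
  [-∞, -6, 6]
  [-∞, 15, 27]
Key observation: the optimum is the walk 3->3->3->2, with weight 9 + 9 + (-3) = 15.
Optimal value attained by: walk 3->3->3->2.
Answer: (A^⊗3)[3][2] = 15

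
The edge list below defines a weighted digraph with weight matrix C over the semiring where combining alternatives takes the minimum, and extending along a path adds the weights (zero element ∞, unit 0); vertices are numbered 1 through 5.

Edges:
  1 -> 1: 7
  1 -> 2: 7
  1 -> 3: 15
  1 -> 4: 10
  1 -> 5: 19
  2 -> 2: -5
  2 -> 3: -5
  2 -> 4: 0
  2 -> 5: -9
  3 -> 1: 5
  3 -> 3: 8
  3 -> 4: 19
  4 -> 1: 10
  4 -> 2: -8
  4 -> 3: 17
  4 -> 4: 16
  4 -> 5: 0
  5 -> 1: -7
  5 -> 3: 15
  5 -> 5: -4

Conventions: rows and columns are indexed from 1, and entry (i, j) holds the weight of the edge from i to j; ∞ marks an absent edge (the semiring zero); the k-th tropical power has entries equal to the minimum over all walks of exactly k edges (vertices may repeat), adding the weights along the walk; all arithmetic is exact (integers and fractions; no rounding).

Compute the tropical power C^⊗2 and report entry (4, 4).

C^⊗2:
  [12, 2, 2, 7, -2]
  [-16, -10, -10, -5, -14]
  [12, 11, 16, 15, 19]
  [-7, -13, -13, -8, -17]
  [-11, 0, 8, 3, -8]
Key observation: the optimum is the walk 4->2->4, with weight (-8) + 0 = -8.
Optimal value attained by: walk 4->2->4.
Answer: (C^⊗2)[4][4] = -8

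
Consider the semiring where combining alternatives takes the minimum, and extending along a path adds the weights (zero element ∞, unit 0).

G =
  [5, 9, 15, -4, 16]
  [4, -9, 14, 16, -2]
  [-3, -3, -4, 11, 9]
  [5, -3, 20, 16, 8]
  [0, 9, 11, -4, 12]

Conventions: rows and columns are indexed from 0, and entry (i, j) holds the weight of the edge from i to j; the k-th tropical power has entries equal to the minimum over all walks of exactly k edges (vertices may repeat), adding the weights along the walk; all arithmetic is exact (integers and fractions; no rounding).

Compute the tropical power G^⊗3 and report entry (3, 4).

G^⊗2:
  [1, -7, 11, 1, 4]
  [-5, -18, 5, -6, -11]
  [-7, -12, -8, -7, -5]
  [1, -12, 11, 1, -5]
  [1, -7, 7, -4, 4]
G^⊗3:
  [-3, -16, 7, -3, -9]
  [-14, -27, -4, -15, -20]
  [-11, -21, -12, -11, -14]
  [-8, -21, 2, -9, -14]
  [-3, -16, 3, -3, -9]
Key observation: the optimum is the walk 3->1->1->4, with weight (-3) + (-9) + (-2) = -14.
Optimal value attained by: walk 3->1->1->4.
Answer: (G^⊗3)[3][4] = -14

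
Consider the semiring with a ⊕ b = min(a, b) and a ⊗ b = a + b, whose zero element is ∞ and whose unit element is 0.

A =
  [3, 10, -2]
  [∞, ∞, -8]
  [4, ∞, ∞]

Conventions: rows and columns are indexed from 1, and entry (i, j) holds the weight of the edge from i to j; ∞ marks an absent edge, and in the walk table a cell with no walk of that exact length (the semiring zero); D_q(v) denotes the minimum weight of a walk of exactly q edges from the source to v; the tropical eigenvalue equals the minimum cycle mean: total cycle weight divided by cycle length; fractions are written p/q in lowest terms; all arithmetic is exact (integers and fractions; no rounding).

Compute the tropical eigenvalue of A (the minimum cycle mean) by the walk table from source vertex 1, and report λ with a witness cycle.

q=0: [0, ∞, ∞]
q=1: [3, 10, -2]
q=2: [2, 13, 1]
q=3: [5, 12, 0]
Optimal cycle mean attained by: cycle 1->3->1, total (-2) + 4, length 2.
Answer: λ = 1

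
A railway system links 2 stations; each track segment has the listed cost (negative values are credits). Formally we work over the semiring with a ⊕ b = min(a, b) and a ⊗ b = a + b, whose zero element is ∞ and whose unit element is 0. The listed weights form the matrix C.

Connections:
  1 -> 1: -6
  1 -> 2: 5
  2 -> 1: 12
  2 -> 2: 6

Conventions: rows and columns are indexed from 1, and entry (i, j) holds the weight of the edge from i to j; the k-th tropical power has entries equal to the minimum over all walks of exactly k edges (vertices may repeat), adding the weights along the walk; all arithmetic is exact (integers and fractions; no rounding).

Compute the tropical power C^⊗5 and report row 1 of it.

C^⊗2:
  [-12, -1]
  [6, 12]
C^⊗3:
  [-18, -7]
  [0, 11]
C^⊗4:
  [-24, -13]
  [-6, 5]
C^⊗5:
  [-30, -19]
  [-12, -1]
Answer: row 1 of C^⊗5 = [-30, -19]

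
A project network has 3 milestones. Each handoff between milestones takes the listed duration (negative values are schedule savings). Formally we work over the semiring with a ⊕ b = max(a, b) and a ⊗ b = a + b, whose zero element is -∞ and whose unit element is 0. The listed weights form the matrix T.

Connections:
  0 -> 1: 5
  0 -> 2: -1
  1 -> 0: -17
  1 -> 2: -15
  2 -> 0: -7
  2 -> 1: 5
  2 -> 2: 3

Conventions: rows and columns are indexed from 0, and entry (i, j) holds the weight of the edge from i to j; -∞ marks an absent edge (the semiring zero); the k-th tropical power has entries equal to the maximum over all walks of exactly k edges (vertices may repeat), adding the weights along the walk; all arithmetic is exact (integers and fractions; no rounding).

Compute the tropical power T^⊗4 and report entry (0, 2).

T^⊗2:
  [-8, 4, 2]
  [-22, -10, -12]
  [-4, 8, 6]
T^⊗3:
  [-5, 7, 5]
  [-19, -7, -9]
  [-1, 11, 9]
T^⊗4:
  [-2, 10, 8]
  [-16, -4, -6]
  [2, 14, 12]
Key observation: the optimum is the walk 0->2->2->2->2, with weight (-1) + 3 + 3 + 3 = 8.
Optimal value attained by: walk 0->2->2->2->2.
Answer: (T^⊗4)[0][2] = 8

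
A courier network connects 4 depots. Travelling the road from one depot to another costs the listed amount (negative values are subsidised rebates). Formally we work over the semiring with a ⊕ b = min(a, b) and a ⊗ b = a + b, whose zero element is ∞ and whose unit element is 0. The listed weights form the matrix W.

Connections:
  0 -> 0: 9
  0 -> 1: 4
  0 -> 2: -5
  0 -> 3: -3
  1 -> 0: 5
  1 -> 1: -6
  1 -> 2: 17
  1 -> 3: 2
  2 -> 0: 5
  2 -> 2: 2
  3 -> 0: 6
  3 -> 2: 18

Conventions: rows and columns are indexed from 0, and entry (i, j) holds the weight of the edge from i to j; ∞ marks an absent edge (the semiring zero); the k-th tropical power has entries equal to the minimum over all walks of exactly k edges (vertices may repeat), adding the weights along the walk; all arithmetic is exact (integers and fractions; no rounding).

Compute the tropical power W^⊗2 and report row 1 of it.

W^⊗2:
  [0, -2, -3, 6]
  [-1, -12, 0, -4]
  [7, 9, 0, 2]
  [15, 10, 1, 3]
Answer: row 1 of W^⊗2 = [-1, -12, 0, -4]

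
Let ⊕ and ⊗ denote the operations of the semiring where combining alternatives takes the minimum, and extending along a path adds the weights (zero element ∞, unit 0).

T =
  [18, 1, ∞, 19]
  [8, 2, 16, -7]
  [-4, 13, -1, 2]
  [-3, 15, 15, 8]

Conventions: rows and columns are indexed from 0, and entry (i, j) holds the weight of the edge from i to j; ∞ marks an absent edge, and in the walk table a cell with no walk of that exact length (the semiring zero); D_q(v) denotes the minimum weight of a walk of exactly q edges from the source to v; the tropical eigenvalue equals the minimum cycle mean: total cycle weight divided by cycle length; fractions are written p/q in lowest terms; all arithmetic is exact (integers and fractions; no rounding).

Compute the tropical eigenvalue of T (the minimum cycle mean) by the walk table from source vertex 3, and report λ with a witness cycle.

q=0: [∞, ∞, ∞, 0]
q=1: [-3, 15, 15, 8]
q=2: [5, -2, 14, 8]
q=3: [5, 0, 13, -9]
q=4: [-12, 2, 6, -7]
Optimal cycle mean attained by: cycle 0->1->3->0, total 1 + (-7) + (-3), length 3.
Answer: λ = -3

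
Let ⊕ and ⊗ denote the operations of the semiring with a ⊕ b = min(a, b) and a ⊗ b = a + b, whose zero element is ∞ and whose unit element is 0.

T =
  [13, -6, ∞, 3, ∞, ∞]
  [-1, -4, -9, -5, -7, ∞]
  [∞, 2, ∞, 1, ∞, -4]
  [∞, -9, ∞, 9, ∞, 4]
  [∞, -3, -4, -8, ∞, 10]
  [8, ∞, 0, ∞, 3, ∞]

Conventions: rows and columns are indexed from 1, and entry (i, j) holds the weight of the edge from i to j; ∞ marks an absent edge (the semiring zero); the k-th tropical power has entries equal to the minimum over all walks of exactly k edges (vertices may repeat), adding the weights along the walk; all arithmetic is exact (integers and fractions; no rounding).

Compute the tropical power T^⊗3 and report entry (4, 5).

T^⊗2:
  [-7, -10, -15, -11, -13, 7]
  [-5, -14, -13, -15, -11, -13]
  [1, -8, -7, -3, -5, 5]
  [-10, -13, -18, -14, -16, 13]
  [-4, -17, -12, -8, -10, -8]
  [21, 0, -1, -5, ∞, -4]
T^⊗3:
  [-11, -20, -19, -21, -17, -19]
  [-15, -24, -23, -19, -21, -17]
  [-9, -12, -17, -13, -15, -11]
  [-14, -23, -22, -24, -20, -22]
  [-18, -21, -26, -22, -24, -16]
  [-1, -14, -9, -5, -7, -5]
Key observation: the optimum is the walk 4->2->2->5, with weight (-9) + (-4) + (-7) = -20.
Optimal value attained by: walk 4->2->2->5.
Answer: (T^⊗3)[4][5] = -20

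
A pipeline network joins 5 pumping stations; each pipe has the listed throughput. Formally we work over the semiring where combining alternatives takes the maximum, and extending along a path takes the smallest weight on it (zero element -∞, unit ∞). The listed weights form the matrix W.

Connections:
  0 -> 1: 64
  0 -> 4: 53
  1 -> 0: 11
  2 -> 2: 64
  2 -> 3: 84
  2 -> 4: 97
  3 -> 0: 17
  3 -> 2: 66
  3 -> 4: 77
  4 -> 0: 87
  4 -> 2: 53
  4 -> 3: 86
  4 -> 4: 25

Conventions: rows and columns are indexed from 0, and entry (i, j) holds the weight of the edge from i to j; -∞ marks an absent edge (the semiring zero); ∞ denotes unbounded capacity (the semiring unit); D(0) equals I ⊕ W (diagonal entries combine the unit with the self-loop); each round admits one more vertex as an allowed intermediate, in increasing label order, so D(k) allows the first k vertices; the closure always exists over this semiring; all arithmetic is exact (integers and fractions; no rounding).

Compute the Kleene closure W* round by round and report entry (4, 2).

D(0):
  [∞, 64, -∞, -∞, 53]
  [11, ∞, -∞, -∞, -∞]
  [-∞, -∞, ∞, 84, 97]
  [17, -∞, 66, ∞, 77]
  [87, -∞, 53, 86, ∞]
D(1):
  [∞, 64, -∞, -∞, 53]
  [11, ∞, -∞, -∞, 11]
  [-∞, -∞, ∞, 84, 97]
  [17, 17, 66, ∞, 77]
  [87, 64, 53, 86, ∞]
D(2):
  [∞, 64, -∞, -∞, 53]
  [11, ∞, -∞, -∞, 11]
  [-∞, -∞, ∞, 84, 97]
  [17, 17, 66, ∞, 77]
  [87, 64, 53, 86, ∞]
D(3):
  [∞, 64, -∞, -∞, 53]
  [11, ∞, -∞, -∞, 11]
  [-∞, -∞, ∞, 84, 97]
  [17, 17, 66, ∞, 77]
  [87, 64, 53, 86, ∞]
D(4):
  [∞, 64, -∞, -∞, 53]
  [11, ∞, -∞, -∞, 11]
  [17, 17, ∞, 84, 97]
  [17, 17, 66, ∞, 77]
  [87, 64, 66, 86, ∞]
D(5):
  [∞, 64, 53, 53, 53]
  [11, ∞, 11, 11, 11]
  [87, 64, ∞, 86, 97]
  [77, 64, 66, ∞, 77]
  [87, 64, 66, 86, ∞]
Answer: W*[4][2] = 66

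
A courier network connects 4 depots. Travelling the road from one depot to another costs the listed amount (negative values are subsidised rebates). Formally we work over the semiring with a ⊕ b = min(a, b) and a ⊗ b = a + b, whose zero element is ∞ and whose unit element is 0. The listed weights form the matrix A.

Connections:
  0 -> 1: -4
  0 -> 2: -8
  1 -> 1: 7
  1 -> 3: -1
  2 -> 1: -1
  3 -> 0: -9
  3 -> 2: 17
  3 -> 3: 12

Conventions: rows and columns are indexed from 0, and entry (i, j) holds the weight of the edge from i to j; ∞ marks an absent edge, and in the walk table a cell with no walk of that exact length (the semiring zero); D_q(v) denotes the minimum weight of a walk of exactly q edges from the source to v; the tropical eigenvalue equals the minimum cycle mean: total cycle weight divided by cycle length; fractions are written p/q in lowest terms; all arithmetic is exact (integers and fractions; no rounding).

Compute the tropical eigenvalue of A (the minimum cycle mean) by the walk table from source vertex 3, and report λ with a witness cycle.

q=0: [∞, ∞, ∞, 0]
q=1: [-9, ∞, 17, 12]
q=2: [3, -13, -17, 24]
q=3: [15, -18, -5, -14]
q=4: [-23, -11, 3, -19]
Optimal cycle mean attained by: cycle 0->2->1->3->0, total (-8) + (-1) + (-1) + (-9), length 4.
Answer: λ = -19/4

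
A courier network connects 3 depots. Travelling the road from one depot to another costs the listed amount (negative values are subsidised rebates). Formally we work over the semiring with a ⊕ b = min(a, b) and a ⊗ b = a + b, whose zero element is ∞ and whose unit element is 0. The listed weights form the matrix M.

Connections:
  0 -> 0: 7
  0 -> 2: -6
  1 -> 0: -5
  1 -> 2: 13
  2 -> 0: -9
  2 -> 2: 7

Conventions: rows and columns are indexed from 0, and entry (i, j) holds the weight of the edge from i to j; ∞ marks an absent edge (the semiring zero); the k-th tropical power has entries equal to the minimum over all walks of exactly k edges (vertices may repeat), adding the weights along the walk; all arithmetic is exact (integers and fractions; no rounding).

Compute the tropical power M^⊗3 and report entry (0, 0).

M^⊗2:
  [-15, ∞, 1]
  [2, ∞, -11]
  [-2, ∞, -15]
M^⊗3:
  [-8, ∞, -21]
  [-20, ∞, -4]
  [-24, ∞, -8]
Key observation: the optimum is the walk 0->0->2->0, with weight 7 + (-6) + (-9) = -8.
Optimal value attained by: walk 0->0->2->0.
Answer: (M^⊗3)[0][0] = -8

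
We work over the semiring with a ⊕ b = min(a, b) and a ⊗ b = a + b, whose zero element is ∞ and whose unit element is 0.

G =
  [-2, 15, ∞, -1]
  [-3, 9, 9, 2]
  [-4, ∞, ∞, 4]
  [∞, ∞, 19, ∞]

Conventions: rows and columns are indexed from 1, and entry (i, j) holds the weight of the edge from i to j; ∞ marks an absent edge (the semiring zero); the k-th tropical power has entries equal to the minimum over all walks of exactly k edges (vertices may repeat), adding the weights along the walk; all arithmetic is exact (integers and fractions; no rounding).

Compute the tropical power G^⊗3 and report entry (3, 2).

G^⊗2:
  [-4, 13, 18, -3]
  [-5, 12, 18, -4]
  [-6, 11, 23, -5]
  [15, ∞, ∞, 23]
G^⊗3:
  [-6, 11, 16, -5]
  [-7, 10, 15, -6]
  [-8, 9, 14, -7]
  [13, 30, 42, 14]
Key observation: the optimum is the walk 3->1->1->2, with weight (-4) + (-2) + 15 = 9.
Optimal value attained by: walk 3->1->1->2.
Answer: (G^⊗3)[3][2] = 9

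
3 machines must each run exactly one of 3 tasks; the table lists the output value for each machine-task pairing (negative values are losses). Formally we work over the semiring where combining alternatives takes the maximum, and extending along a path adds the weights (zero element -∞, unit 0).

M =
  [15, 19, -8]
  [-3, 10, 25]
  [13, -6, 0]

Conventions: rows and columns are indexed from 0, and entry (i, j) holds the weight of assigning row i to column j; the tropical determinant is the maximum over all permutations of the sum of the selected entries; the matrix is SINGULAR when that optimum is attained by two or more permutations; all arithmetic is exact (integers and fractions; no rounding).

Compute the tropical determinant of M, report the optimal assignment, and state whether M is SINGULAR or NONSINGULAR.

σ = (0, 1, 2): 15 + 10 + 0 = 25
σ = (0, 2, 1): 15 + 25 + (-6) = 34
σ = (1, 0, 2): 19 + (-3) + 0 = 16
σ = (1, 2, 0): 19 + 25 + 13 = 57
σ = (2, 0, 1): (-8) + (-3) + (-6) = -17
σ = (2, 1, 0): (-8) + 10 + 13 = 15
Optimal value attained by: σ = (1, 2, 0).
Answer: det⊕(M) = 57; verdict: NONSINGULAR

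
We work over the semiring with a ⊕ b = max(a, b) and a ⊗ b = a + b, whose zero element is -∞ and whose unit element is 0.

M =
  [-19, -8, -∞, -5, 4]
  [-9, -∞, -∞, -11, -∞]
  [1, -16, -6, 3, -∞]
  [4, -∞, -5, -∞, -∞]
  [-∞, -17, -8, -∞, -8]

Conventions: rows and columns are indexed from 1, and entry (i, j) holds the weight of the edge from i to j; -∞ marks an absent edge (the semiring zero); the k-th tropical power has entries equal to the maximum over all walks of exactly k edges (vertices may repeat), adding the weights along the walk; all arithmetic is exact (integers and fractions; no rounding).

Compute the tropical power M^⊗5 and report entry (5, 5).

M^⊗2:
  [-1, -13, -4, -19, -4]
  [-7, -17, -16, -14, -5]
  [7, -7, -2, -3, 5]
  [-4, -4, -11, -1, 8]
  [-7, -24, -14, -5, -16]
M^⊗3:
  [-3, -9, -10, -1, 3]
  [-10, -15, -13, -12, -3]
  [1, -1, -3, 2, 11]
  [3, -9, 0, -8, 0]
  [-1, -15, -10, -11, -3]
M^⊗4:
  [3, -11, -5, -7, 1]
  [-8, -18, -11, -10, -6]
  [6, -6, 3, 0, 5]
  [1, -5, -6, 3, 7]
  [-7, -9, -11, -6, 3]
M^⊗5:
  [-3, -5, -7, -2, 7]
  [-6, -16, -14, -8, -4]
  [4, -2, -3, 6, 10]
  [7, -7, -1, -3, 5]
  [-2, -14, -5, -8, -3]
Key observation: the optimum is the walk 5->3->3->4->1->5, with weight (-8) + (-6) + 3 + 4 + 4 = -3.
Optimal value attained by: walk 5->3->3->4->1->5.
Answer: (M^⊗5)[5][5] = -3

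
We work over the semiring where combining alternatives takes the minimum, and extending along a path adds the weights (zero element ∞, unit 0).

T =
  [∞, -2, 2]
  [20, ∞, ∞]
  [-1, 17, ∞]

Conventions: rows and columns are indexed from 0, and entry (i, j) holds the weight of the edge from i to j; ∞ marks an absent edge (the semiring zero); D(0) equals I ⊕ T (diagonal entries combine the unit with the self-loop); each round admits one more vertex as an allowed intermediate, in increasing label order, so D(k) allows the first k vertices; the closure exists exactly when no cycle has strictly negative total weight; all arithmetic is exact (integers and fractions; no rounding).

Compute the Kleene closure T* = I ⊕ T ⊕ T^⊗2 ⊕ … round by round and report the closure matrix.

D(0):
  [0, -2, 2]
  [20, 0, ∞]
  [-1, 17, 0]
D(1):
  [0, -2, 2]
  [20, 0, 22]
  [-1, -3, 0]
D(2):
  [0, -2, 2]
  [20, 0, 22]
  [-1, -3, 0]
D(3):
  [0, -2, 2]
  [20, 0, 22]
  [-1, -3, 0]
Answer: T* = [[0, -2, 2], [20, 0, 22], [-1, -3, 0]]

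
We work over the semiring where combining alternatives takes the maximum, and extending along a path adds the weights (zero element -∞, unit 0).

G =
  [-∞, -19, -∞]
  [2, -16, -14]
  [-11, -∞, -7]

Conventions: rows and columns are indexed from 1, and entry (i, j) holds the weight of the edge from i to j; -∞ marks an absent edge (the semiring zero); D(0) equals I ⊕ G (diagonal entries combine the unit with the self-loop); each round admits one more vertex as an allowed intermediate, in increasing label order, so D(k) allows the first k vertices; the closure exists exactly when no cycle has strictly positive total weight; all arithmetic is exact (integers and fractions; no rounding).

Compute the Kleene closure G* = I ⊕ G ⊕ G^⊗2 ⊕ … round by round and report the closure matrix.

D(0):
  [0, -19, -∞]
  [2, 0, -14]
  [-11, -∞, 0]
D(1):
  [0, -19, -∞]
  [2, 0, -14]
  [-11, -30, 0]
D(2):
  [0, -19, -33]
  [2, 0, -14]
  [-11, -30, 0]
D(3):
  [0, -19, -33]
  [2, 0, -14]
  [-11, -30, 0]
Answer: G* = [[0, -19, -33], [2, 0, -14], [-11, -30, 0]]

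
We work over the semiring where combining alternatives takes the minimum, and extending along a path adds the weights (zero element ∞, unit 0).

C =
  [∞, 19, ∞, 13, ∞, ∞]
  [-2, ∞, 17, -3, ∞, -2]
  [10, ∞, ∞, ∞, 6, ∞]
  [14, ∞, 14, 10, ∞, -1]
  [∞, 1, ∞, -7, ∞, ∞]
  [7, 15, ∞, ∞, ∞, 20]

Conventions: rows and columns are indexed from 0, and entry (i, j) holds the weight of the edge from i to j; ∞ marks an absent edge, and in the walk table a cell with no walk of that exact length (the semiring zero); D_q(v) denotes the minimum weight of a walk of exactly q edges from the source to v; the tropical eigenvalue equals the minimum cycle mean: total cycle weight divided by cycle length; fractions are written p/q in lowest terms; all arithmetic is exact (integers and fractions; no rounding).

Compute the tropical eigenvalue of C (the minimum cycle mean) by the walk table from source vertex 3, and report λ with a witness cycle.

q=0: [∞, ∞, ∞, 0, ∞, ∞]
q=1: [14, ∞, 14, 10, ∞, -1]
q=2: [6, 14, 24, 20, 20, 9]
q=3: [12, 21, 31, 11, 30, 12]
q=4: [19, 27, 25, 18, 37, 10]
q=5: [17, 25, 32, 24, 31, 17]
q=6: [23, 32, 38, 22, 38, 23]
Optimal cycle mean attained by: cycle 1->3->5->1, total (-3) + (-1) + 15, length 3.
Answer: λ = 11/3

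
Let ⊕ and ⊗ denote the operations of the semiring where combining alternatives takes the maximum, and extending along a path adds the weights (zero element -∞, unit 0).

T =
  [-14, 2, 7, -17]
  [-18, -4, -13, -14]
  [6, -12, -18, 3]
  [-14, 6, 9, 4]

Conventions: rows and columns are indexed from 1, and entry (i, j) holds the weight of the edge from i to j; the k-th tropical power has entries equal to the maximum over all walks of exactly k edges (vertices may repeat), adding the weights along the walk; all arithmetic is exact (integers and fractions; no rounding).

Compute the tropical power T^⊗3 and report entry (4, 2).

T^⊗2:
  [13, -2, -7, 10]
  [-7, -8, -5, -10]
  [-8, 9, 13, 7]
  [15, 10, 13, 12]
T^⊗3:
  [-1, 16, 20, 14]
  [1, -4, 0, -2]
  [19, 13, 16, 16]
  [19, 18, 22, 16]
Key observation: the optimum is the walk 4->3->4->2, with weight 9 + 3 + 6 = 18.
Optimal value attained by: walk 4->3->4->2.
Answer: (T^⊗3)[4][2] = 18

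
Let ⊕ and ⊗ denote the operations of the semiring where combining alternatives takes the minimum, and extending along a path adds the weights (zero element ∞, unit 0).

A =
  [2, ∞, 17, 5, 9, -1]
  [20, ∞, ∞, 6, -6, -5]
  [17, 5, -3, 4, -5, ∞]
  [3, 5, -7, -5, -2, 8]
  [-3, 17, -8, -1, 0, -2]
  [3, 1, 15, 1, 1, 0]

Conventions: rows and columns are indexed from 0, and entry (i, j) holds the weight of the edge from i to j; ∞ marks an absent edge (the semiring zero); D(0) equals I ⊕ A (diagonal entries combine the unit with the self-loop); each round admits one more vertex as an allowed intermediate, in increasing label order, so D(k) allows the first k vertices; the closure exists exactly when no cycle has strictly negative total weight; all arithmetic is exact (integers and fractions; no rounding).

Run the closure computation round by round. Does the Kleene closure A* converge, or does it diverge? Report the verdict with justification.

Detection: at round 0, diagonal entry (2, 2) turns strictly negative.
Key observation: the cycle 2->2 has total weight (-3), which is strictly negative.
Answer: DIVERGES — negative cycle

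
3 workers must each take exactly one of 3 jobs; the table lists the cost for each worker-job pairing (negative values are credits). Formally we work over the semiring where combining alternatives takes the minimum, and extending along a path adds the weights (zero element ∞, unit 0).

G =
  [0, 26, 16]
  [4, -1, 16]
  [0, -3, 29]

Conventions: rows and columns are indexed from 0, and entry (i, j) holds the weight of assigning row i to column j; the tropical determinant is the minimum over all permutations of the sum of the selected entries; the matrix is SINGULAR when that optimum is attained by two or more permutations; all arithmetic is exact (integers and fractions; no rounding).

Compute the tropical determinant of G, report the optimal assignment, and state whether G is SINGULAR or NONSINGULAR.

σ = (0, 1, 2): 0 + (-1) + 29 = 28
σ = (0, 2, 1): 0 + 16 + (-3) = 13
σ = (1, 0, 2): 26 + 4 + 29 = 59
σ = (1, 2, 0): 26 + 16 + 0 = 42
σ = (2, 0, 1): 16 + 4 + (-3) = 17
σ = (2, 1, 0): 16 + (-1) + 0 = 15
Optimal value attained by: σ = (0, 2, 1).
Answer: det⊕(G) = 13; verdict: NONSINGULAR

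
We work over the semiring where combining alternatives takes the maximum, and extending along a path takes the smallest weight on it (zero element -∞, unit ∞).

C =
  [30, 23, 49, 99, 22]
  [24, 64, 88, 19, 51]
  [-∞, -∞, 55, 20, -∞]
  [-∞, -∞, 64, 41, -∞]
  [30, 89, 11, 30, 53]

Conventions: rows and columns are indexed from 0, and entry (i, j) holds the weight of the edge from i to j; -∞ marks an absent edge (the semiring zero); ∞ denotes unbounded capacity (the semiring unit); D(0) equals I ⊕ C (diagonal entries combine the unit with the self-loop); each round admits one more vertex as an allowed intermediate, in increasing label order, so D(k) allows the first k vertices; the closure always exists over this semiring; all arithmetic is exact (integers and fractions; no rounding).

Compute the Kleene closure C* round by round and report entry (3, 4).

D(0):
  [∞, 23, 49, 99, 22]
  [24, ∞, 88, 19, 51]
  [-∞, -∞, ∞, 20, -∞]
  [-∞, -∞, 64, ∞, -∞]
  [30, 89, 11, 30, ∞]
D(1):
  [∞, 23, 49, 99, 22]
  [24, ∞, 88, 24, 51]
  [-∞, -∞, ∞, 20, -∞]
  [-∞, -∞, 64, ∞, -∞]
  [30, 89, 30, 30, ∞]
D(2):
  [∞, 23, 49, 99, 23]
  [24, ∞, 88, 24, 51]
  [-∞, -∞, ∞, 20, -∞]
  [-∞, -∞, 64, ∞, -∞]
  [30, 89, 88, 30, ∞]
D(3):
  [∞, 23, 49, 99, 23]
  [24, ∞, 88, 24, 51]
  [-∞, -∞, ∞, 20, -∞]
  [-∞, -∞, 64, ∞, -∞]
  [30, 89, 88, 30, ∞]
D(4):
  [∞, 23, 64, 99, 23]
  [24, ∞, 88, 24, 51]
  [-∞, -∞, ∞, 20, -∞]
  [-∞, -∞, 64, ∞, -∞]
  [30, 89, 88, 30, ∞]
D(5):
  [∞, 23, 64, 99, 23]
  [30, ∞, 88, 30, 51]
  [-∞, -∞, ∞, 20, -∞]
  [-∞, -∞, 64, ∞, -∞]
  [30, 89, 88, 30, ∞]
Answer: C*[3][4] = -∞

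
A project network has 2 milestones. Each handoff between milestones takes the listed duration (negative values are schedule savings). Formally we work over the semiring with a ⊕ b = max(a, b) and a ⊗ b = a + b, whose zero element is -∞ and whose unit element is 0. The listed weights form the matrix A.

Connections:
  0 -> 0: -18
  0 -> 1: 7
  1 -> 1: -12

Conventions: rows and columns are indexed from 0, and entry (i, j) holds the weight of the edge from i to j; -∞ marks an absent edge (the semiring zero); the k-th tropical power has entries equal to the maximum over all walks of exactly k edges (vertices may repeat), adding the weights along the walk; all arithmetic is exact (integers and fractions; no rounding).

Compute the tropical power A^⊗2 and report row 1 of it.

A^⊗2:
  [-36, -5]
  [-∞, -24]
Answer: row 1 of A^⊗2 = [-∞, -24]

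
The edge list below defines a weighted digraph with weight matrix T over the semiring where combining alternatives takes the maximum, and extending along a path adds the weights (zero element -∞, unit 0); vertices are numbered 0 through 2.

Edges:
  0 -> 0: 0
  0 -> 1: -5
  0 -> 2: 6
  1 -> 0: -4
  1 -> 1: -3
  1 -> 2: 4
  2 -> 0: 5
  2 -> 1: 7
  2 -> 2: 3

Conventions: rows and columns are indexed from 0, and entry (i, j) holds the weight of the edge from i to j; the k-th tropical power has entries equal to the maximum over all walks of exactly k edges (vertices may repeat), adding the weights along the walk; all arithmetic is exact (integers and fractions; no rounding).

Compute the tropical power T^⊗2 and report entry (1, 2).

T^⊗2:
  [11, 13, 9]
  [9, 11, 7]
  [8, 10, 11]
Key observation: the optimum is the walk 1->2->2, with weight 4 + 3 = 7.
Optimal value attained by: walk 1->2->2.
Answer: (T^⊗2)[1][2] = 7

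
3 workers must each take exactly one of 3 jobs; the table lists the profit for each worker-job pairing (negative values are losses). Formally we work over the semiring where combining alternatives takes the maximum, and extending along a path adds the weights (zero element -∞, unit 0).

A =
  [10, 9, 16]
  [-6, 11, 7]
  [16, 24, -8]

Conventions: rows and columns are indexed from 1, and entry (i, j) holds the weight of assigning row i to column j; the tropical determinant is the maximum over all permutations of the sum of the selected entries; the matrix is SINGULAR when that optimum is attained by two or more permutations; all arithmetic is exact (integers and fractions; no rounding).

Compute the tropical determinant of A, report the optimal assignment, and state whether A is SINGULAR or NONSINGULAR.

σ = (1, 2, 3): 10 + 11 + (-8) = 13
σ = (1, 3, 2): 10 + 7 + 24 = 41
σ = (2, 1, 3): 9 + (-6) + (-8) = -5
σ = (2, 3, 1): 9 + 7 + 16 = 32
σ = (3, 1, 2): 16 + (-6) + 24 = 34
σ = (3, 2, 1): 16 + 11 + 16 = 43
Optimal value attained by: σ = (3, 2, 1).
Answer: det⊕(A) = 43; verdict: NONSINGULAR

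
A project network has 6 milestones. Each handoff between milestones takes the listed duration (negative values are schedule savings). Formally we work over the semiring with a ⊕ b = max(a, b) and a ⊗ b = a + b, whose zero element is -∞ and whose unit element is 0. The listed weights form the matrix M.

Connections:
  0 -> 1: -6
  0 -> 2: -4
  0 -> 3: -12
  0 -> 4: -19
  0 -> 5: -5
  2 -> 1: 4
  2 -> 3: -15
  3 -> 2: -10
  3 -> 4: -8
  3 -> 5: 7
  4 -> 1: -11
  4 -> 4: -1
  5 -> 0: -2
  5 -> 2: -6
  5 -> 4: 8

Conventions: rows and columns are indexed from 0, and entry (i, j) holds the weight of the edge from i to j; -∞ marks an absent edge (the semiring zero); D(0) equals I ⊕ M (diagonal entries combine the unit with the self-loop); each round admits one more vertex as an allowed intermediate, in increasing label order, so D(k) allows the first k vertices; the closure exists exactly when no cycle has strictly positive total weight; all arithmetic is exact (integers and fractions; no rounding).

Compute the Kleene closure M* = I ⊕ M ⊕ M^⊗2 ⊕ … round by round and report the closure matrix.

D(0):
  [0, -6, -4, -12, -19, -5]
  [-∞, 0, -∞, -∞, -∞, -∞]
  [-∞, 4, 0, -15, -∞, -∞]
  [-∞, -∞, -10, 0, -8, 7]
  [-∞, -11, -∞, -∞, 0, -∞]
  [-2, -∞, -6, -∞, 8, 0]
D(1):
  [0, -6, -4, -12, -19, -5]
  [-∞, 0, -∞, -∞, -∞, -∞]
  [-∞, 4, 0, -15, -∞, -∞]
  [-∞, -∞, -10, 0, -8, 7]
  [-∞, -11, -∞, -∞, 0, -∞]
  [-2, -8, -6, -14, 8, 0]
D(2):
  [0, -6, -4, -12, -19, -5]
  [-∞, 0, -∞, -∞, -∞, -∞]
  [-∞, 4, 0, -15, -∞, -∞]
  [-∞, -∞, -10, 0, -8, 7]
  [-∞, -11, -∞, -∞, 0, -∞]
  [-2, -8, -6, -14, 8, 0]
D(3):
  [0, 0, -4, -12, -19, -5]
  [-∞, 0, -∞, -∞, -∞, -∞]
  [-∞, 4, 0, -15, -∞, -∞]
  [-∞, -6, -10, 0, -8, 7]
  [-∞, -11, -∞, -∞, 0, -∞]
  [-2, -2, -6, -14, 8, 0]
D(4):
  [0, 0, -4, -12, -19, -5]
  [-∞, 0, -∞, -∞, -∞, -∞]
  [-∞, 4, 0, -15, -23, -8]
  [-∞, -6, -10, 0, -8, 7]
  [-∞, -11, -∞, -∞, 0, -∞]
  [-2, -2, -6, -14, 8, 0]
D(5):
  [0, 0, -4, -12, -19, -5]
  [-∞, 0, -∞, -∞, -∞, -∞]
  [-∞, 4, 0, -15, -23, -8]
  [-∞, -6, -10, 0, -8, 7]
  [-∞, -11, -∞, -∞, 0, -∞]
  [-2, -2, -6, -14, 8, 0]
D(6):
  [0, 0, -4, -12, 3, -5]
  [-∞, 0, -∞, -∞, -∞, -∞]
  [-10, 4, 0, -15, 0, -8]
  [5, 5, 1, 0, 15, 7]
  [-∞, -11, -∞, -∞, 0, -∞]
  [-2, -2, -6, -14, 8, 0]
Answer: M* = [[0, 0, -4, -12, 3, -5], [-∞, 0, -∞, -∞, -∞, -∞], [-10, 4, 0, -15, 0, -8], [5, 5, 1, 0, 15, 7], [-∞, -11, -∞, -∞, 0, -∞], [-2, -2, -6, -14, 8, 0]]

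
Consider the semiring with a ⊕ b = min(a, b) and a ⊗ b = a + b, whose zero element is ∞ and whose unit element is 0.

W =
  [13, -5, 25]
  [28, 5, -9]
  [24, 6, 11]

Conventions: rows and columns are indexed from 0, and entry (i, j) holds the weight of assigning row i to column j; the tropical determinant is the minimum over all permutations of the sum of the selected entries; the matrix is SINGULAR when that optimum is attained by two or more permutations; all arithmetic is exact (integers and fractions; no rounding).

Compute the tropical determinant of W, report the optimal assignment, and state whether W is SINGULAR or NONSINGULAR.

σ = (0, 1, 2): 13 + 5 + 11 = 29
σ = (0, 2, 1): 13 + (-9) + 6 = 10
σ = (1, 0, 2): (-5) + 28 + 11 = 34
σ = (1, 2, 0): (-5) + (-9) + 24 = 10
σ = (2, 0, 1): 25 + 28 + 6 = 59
σ = (2, 1, 0): 25 + 5 + 24 = 54
Optimal value attained by: σ = (0, 2, 1).
Answer: det⊕(W) = 10; verdict: SINGULAR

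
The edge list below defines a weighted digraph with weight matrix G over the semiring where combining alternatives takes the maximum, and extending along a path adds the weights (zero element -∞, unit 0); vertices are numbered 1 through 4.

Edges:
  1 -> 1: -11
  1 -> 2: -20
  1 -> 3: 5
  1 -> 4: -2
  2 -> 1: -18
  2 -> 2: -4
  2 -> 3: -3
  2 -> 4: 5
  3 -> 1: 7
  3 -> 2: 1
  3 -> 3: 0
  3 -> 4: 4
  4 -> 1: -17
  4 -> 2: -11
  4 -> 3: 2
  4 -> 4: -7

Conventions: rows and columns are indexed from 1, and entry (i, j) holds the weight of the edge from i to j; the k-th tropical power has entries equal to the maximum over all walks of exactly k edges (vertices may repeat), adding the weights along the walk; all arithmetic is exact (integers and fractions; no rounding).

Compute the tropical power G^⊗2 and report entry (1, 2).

G^⊗2:
  [12, 6, 5, 9]
  [4, -2, 7, 1]
  [7, 1, 12, 6]
  [9, 3, 2, 6]
Key observation: the optimum is the walk 1->3->2, with weight 5 + 1 = 6.
Optimal value attained by: walk 1->3->2.
Answer: (G^⊗2)[1][2] = 6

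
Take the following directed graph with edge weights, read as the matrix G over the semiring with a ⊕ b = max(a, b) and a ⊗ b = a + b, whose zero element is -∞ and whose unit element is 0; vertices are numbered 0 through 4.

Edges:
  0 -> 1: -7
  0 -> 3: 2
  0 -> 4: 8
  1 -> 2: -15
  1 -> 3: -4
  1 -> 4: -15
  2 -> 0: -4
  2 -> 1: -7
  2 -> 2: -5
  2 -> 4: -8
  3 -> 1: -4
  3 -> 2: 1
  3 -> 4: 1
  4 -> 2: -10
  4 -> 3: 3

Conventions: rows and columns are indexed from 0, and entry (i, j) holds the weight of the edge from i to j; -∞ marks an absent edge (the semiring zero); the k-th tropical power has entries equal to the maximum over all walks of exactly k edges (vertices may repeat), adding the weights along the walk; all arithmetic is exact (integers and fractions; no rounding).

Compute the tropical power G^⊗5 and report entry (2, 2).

G^⊗2:
  [-∞, -2, 3, 11, 3]
  [-19, -8, -3, -12, -3]
  [-9, -11, -10, -2, 4]
  [-3, -6, -4, 4, -7]
  [-14, -1, 4, -∞, 4]
G^⊗3:
  [-1, 7, 12, 6, 12]
  [-7, -10, -8, 0, -11]
  [-14, -6, -1, 7, -1]
  [-8, 0, 5, -1, 5]
  [0, -3, -1, 7, -4]
G^⊗4:
  [8, 5, 7, 15, 7]
  [-12, -4, 1, -5, 1]
  [-5, 3, 8, 2, 8]
  [1, -2, 0, 8, 0]
  [-5, 3, 8, 2, 8]
G^⊗5:
  [3, 11, 16, 10, 16]
  [-3, -6, -4, 4, -4]
  [4, 1, 3, 11, 3]
  [-4, 4, 9, 3, 9]
  [4, 1, 3, 11, 3]
Key observation: the optimum is the walk 2->0->3->4->3->2, with weight (-4) + 2 + 1 + 3 + 1 = 3.
Optimal value attained by: walk 2->0->3->4->3->2.
Answer: (G^⊗5)[2][2] = 3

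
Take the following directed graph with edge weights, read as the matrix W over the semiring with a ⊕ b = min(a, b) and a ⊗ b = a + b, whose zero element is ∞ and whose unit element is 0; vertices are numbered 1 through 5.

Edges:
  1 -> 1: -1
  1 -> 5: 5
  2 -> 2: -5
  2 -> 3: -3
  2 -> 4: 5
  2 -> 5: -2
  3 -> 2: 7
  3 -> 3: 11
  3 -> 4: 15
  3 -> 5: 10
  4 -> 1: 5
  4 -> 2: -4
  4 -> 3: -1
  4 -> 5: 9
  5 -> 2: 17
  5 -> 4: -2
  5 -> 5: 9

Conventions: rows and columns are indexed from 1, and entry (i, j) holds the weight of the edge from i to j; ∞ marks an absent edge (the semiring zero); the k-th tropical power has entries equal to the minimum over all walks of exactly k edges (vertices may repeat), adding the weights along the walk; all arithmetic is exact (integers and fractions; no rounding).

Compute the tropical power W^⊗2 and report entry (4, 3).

W^⊗2:
  [-2, 22, ∞, 3, 4]
  [10, -10, -8, -4, -7]
  [20, 2, 4, 8, 5]
  [4, -9, -7, 1, -6]
  [3, -6, -3, 7, 7]
Key observation: the optimum is the walk 4->2->3, with weight (-4) + (-3) = -7.
Optimal value attained by: walk 4->2->3.
Answer: (W^⊗2)[4][3] = -7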